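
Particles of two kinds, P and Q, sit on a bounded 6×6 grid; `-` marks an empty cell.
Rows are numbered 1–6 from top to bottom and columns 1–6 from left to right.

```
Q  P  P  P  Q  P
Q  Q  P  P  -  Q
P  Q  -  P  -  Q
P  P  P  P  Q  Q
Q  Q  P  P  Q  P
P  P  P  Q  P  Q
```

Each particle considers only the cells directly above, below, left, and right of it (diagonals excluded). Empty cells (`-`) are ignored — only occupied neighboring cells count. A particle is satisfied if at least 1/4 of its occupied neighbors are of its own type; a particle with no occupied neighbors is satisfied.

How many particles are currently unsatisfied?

Row 1: (1,1)Q 1/2 ok · (1,2)P 1/3 ok · (1,3)P 3/3 ok · (1,4)P 2/3 ok · (1,5)Q 0/2 unhappy · (1,6)P 0/2 unhappy
Row 2: (2,1)Q 2/3 ok · (2,2)Q 2/4 ok · (2,3)P 2/3 ok · (2,4)P 3/3 ok · (2,6)Q 1/2 ok
Row 3: (3,1)P 1/3 ok · (3,2)Q 1/3 ok · (3,4)P 2/2 ok · (3,6)Q 2/2 ok
Row 4: (4,1)P 2/3 ok · (4,2)P 2/4 ok · (4,3)P 3/3 ok · (4,4)P 3/4 ok · (4,5)Q 2/3 ok · (4,6)Q 2/3 ok
Row 5: (5,1)Q 1/3 ok · (5,2)Q 1/4 ok · (5,3)P 3/4 ok · (5,4)P 2/4 ok · (5,5)Q 1/4 ok · (5,6)P 0/3 unhappy
Row 6: (6,1)P 1/2 ok · (6,2)P 2/3 ok · (6,3)P 2/3 ok · (6,4)Q 0/3 unhappy · (6,5)P 0/3 unhappy · (6,6)Q 0/2 unhappy
Unsatisfied: (1,5), (1,6), (5,6), (6,4), (6,5), (6,6) — 6 in total.

6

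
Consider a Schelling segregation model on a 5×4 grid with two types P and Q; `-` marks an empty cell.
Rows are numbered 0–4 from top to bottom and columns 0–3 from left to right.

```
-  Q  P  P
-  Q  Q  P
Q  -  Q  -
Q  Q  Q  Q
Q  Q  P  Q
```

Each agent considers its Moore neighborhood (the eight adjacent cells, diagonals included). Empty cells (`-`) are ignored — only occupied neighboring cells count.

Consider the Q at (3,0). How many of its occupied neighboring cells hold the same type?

4

Occupied neighbors of (3,0): (2,0)=Q, (3,1)=Q, (4,0)=Q, (4,1)=Q.
Same type (Q): 4 of 4.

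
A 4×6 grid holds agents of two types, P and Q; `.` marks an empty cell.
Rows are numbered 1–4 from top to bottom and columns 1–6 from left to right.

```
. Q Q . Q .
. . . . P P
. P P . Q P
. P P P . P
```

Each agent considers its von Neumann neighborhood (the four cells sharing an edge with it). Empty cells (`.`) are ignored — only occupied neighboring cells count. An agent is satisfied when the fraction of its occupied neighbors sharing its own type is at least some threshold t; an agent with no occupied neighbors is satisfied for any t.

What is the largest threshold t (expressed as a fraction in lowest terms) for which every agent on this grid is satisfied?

Row 1: (1,2)Q 1/1 · (1,3)Q 1/1 · (1,5)Q 0/1
Row 2: (2,5)P 1/3 · (2,6)P 2/2
Row 3: (3,2)P 2/2 · (3,3)P 2/2 · (3,5)Q 0/2 · (3,6)P 2/3
Row 4: (4,2)P 2/2 · (4,3)P 3/3 · (4,4)P 1/1 · (4,6)P 1/1
The smallest same-type fraction is 0/1 at (1,5), which reduces to 0/1. Any threshold above that leaves this agent unsatisfied.

0/1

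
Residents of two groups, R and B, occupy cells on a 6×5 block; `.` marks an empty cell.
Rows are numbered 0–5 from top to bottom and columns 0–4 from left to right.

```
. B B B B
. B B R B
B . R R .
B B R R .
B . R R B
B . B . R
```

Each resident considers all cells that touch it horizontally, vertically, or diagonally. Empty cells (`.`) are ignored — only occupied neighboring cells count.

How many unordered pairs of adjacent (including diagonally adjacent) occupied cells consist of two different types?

Scan each occupied cell's neighbors to the right and below (and the two forward diagonals) so each pair is counted once.
Row 0: B(0,1)–B(0,2)= B(0,1)–B(1,1)= B(0,1)–B(1,2)= B(0,2)–B(0,3)= B(0,2)–B(1,2)= B(0,2)–R(1,3)≠ B(0,2)–B(1,1)= B(0,3)–B(0,4)= B(0,3)–R(1,3)≠ B(0,3)–B(1,4)= B(0,3)–B(1,2)= B(0,4)–B(1,4)= B(0,4)–R(1,3)≠  → 3/13 unlike.
Row 1: B(1,1)–B(1,2)= B(1,1)–R(2,2)≠ B(1,1)–B(2,0)= B(1,2)–R(1,3)≠ B(1,2)–R(2,2)≠ B(1,2)–R(2,3)≠ R(1,3)–B(1,4)≠ R(1,3)–R(2,3)= R(1,3)–R(2,2)= B(1,4)–R(2,3)≠  → 6/10 unlike.
Row 2: B(2,0)–B(3,0)= B(2,0)–B(3,1)= R(2,2)–R(2,3)= R(2,2)–R(3,2)= R(2,2)–R(3,3)= R(2,2)–B(3,1)≠ R(2,3)–R(3,3)= R(2,3)–R(3,2)=  → 1/8 unlike.
Row 3: B(3,0)–B(3,1)= B(3,0)–B(4,0)= B(3,1)–R(3,2)≠ B(3,1)–R(4,2)≠ B(3,1)–B(4,0)= R(3,2)–R(3,3)= R(3,2)–R(4,2)= R(3,2)–R(4,3)= R(3,3)–R(4,3)= R(3,3)–B(4,4)≠ R(3,3)–R(4,2)=  → 3/11 unlike.
Row 4: B(4,0)–B(5,0)= R(4,2)–R(4,3)= R(4,2)–B(5,2)≠ R(4,3)–B(4,4)≠ R(4,3)–R(5,4)= R(4,3)–B(5,2)≠ B(4,4)–R(5,4)≠  → 4/7 unlike.
Total adjacent occupied pairs: 49; unlike-type pairs: 17.

17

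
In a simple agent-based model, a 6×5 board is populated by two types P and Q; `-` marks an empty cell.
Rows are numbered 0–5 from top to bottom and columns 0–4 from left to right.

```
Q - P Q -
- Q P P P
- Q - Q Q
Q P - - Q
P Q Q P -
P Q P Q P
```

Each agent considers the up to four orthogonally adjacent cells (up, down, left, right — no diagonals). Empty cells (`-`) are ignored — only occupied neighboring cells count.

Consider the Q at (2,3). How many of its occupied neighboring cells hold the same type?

Occupied neighbors of (2,3): (1,3)=P, (2,4)=Q.
Same type (Q): 1 of 2.

1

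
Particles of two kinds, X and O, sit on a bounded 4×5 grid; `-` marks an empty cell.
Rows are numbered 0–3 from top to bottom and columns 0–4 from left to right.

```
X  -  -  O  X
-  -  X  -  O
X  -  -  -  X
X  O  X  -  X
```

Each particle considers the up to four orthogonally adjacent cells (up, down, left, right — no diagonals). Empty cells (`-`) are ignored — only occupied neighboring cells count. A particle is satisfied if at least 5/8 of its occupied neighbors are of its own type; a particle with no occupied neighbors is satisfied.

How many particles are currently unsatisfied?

7

(0,0)X 0/0 ok
(0,3)O 0/1 unhappy
(0,4)X 0/2 unhappy
(1,2)X 0/0 ok
(1,4)O 0/2 unhappy
(2,0)X 1/1 ok
(2,4)X 1/2 unhappy
(3,0)X 1/2 unhappy
(3,1)O 0/2 unhappy
(3,2)X 0/1 unhappy
(3,4)X 1/1 ok
Unsatisfied: (0,3), (0,4), (1,4), (2,4), (3,0), (3,1), (3,2) — 7 in total.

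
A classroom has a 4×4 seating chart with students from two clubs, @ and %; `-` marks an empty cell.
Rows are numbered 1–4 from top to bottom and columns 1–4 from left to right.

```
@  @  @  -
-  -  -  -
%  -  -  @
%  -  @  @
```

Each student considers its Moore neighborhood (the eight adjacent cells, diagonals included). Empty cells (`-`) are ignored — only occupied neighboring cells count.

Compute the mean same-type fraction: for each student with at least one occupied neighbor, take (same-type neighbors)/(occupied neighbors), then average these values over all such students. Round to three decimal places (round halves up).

1.000

Row 1: (1,1)@ 1/1 · (1,2)@ 2/2 · (1,3)@ 1/1
Row 3: (3,1)% 1/1 · (3,4)@ 2/2
Row 4: (4,1)% 1/1 · (4,3)@ 2/2 · (4,4)@ 2/2
Sum over 8 students: 1/1 + 2/2 + 1/1 + 1/1 + 2/2 + 1/1 + 2/2 + 2/2 = 8; mean = 8 ÷ 8 = 1 = 1.0 → 1.000.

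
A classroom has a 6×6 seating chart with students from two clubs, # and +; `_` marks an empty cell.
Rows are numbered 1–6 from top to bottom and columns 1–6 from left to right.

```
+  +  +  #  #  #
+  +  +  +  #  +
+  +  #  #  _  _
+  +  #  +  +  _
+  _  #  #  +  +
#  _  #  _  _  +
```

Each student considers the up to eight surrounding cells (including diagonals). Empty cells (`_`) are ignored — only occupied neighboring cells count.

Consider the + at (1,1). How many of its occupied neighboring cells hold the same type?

3

Occupied neighbors of (1,1): (1,2)=+, (2,1)=+, (2,2)=+.
Same type (+): 3 of 3.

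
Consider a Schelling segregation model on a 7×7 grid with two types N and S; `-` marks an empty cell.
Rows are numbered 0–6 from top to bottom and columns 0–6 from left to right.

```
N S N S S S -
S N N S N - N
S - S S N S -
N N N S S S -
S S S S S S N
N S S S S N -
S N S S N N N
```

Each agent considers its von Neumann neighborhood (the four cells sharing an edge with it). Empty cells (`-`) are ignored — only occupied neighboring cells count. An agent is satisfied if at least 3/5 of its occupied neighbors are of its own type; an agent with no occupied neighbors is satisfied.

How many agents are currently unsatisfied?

(0,0)N 0/2 ✗
(0,1)S 0/3 ✗
(0,2)N 1/3 ✗
(0,3)S 2/3 ✓
(0,4)S 2/3 ✓
(0,5)S 1/1 ✓
(1,0)S 1/3 ✗
(1,1)N 1/3 ✗
(1,2)N 2/4 ✗
(1,3)S 2/4 ✗
(1,4)N 1/3 ✗
(1,6)N 0/0 ✓
(2,0)S 1/2 ✗
(2,2)S 1/3 ✗
(2,3)S 3/4 ✓
(2,4)N 1/4 ✗
(2,5)S 1/2 ✗
(3,0)N 1/3 ✗
(3,1)N 2/3 ✓
(3,2)N 1/4 ✗
(3,3)S 3/4 ✓
(3,4)S 3/4 ✓
(3,5)S 3/3 ✓
(4,0)S 1/3 ✗
(4,1)S 3/4 ✓
(4,2)S 3/4 ✓
(4,3)S 4/4 ✓
(4,4)S 4/4 ✓
(4,5)S 2/4 ✗
(4,6)N 0/1 ✗
(5,0)N 0/3 ✗
(5,1)S 2/4 ✗
(5,2)S 4/4 ✓
(5,3)S 4/4 ✓
(5,4)S 2/4 ✗
(5,5)N 1/3 ✗
(6,0)S 0/2 ✗
(6,1)N 0/3 ✗
(6,2)S 2/3 ✓
(6,3)S 2/3 ✓
(6,4)N 1/3 ✗
(6,5)N 3/3 ✓
(6,6)N 1/1 ✓
Unsatisfied: (0,0), (0,1), (0,2), (1,0), (1,1), (1,2), (1,3), (1,4), (2,0), (2,2), (2,4), (2,5), (3,0), (3,2), (4,0), (4,5), (4,6), (5,0), (5,1), (5,4), (5,5), (6,0), (6,1), (6,4) — 24 in total.

24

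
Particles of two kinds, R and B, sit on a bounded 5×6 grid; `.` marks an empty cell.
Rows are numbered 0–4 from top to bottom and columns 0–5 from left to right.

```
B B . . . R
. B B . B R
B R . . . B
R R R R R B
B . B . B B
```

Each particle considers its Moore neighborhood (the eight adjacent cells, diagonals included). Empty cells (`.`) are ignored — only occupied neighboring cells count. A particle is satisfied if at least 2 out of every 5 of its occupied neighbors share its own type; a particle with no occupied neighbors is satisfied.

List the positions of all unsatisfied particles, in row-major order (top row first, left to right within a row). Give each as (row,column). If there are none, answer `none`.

(1,4), (1,5), (2,0), (3,4), (4,0), (4,2)

Row 0: (0,0)B 2/2 ✓ · (0,1)B 3/3 ✓ · (0,5)R 1/2 ✓
Row 1: (1,1)B 4/5 ✓ · (1,2)B 2/3 ✓ · (1,4)B 1/3 ✗ · (1,5)R 1/3 ✗
Row 2: (2,0)B 1/4 ✗ · (2,1)R 3/6 ✓ · (2,5)B 2/4 ✓
Row 3: (3,0)R 2/4 ✓ · (3,1)R 3/6 ✓ · (3,2)R 3/4 ✓ · (3,3)R 2/4 ✓ · (3,4)R 1/5 ✗ · (3,5)B 3/4 ✓
Row 4: (4,0)B 0/2 ✗ · (4,2)B 0/3 ✗ · (4,4)B 2/4 ✓ · (4,5)B 2/3 ✓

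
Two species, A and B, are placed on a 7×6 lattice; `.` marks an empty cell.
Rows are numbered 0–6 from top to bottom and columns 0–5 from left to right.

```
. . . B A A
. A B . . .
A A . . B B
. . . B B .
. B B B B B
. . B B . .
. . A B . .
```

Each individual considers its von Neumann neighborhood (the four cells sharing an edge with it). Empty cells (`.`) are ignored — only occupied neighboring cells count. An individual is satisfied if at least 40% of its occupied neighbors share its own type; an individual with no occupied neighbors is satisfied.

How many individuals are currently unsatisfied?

Row 0: (0,3)B 0/1 unhappy · (0,4)A 1/2 ok · (0,5)A 1/1 ok
Row 1: (1,1)A 1/2 ok · (1,2)B 0/1 unhappy
Row 2: (2,0)A 1/1 ok · (2,1)A 2/2 ok · (2,4)B 2/2 ok · (2,5)B 1/1 ok
Row 3: (3,3)B 2/2 ok · (3,4)B 3/3 ok
Row 4: (4,1)B 1/1 ok · (4,2)B 3/3 ok · (4,3)B 4/4 ok · (4,4)B 3/3 ok · (4,5)B 1/1 ok
Row 5: (5,2)B 2/3 ok · (5,3)B 3/3 ok
Row 6: (6,2)A 0/2 unhappy · (6,3)B 1/2 ok
Unsatisfied: (0,3), (1,2), (6,2) — 3 in total.

3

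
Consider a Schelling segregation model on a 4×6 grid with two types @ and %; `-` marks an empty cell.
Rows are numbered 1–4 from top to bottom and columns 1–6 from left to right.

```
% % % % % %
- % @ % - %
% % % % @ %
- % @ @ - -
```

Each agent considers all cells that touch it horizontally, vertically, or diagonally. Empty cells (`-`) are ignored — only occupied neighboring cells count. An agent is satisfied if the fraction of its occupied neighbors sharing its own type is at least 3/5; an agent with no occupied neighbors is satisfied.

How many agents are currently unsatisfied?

(1,1)% 2/2 ✓
(1,2)% 3/4 ✓
(1,3)% 4/5 ✓
(1,4)% 3/4 ✓
(1,5)% 4/4 ✓
(1,6)% 2/2 ✓
(2,2)% 6/7 ✓
(2,3)@ 0/8 ✗
(2,4)% 5/7 ✓
(2,6)% 3/4 ✓
(3,1)% 3/3 ✓
(3,2)% 4/6 ✓
(3,3)% 5/8 ✓
(3,4)% 2/6 ✗
(3,5)@ 1/5 ✗
(3,6)% 1/2 ✗
(4,2)% 3/4 ✓
(4,3)@ 1/5 ✗
(4,4)@ 2/4 ✗
Unsatisfied: (2,3), (3,4), (3,5), (3,6), (4,3), (4,4) — 6 in total.

6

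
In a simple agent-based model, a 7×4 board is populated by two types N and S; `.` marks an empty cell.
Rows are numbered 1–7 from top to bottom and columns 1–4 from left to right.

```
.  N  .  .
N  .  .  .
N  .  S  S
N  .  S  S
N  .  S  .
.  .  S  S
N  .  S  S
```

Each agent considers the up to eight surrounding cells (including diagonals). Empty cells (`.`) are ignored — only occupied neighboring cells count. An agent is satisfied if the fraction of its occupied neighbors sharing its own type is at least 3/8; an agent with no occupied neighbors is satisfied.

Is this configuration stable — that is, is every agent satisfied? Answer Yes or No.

(1,2)N 1/1 ✓
(2,1)N 2/2 ✓
(3,1)N 2/2 ✓
(3,3)S 3/3 ✓
(3,4)S 3/3 ✓
(4,1)N 2/2 ✓
(4,3)S 4/4 ✓
(4,4)S 4/4 ✓
(5,1)N 1/1 ✓
(5,3)S 4/4 ✓
(6,3)S 4/4 ✓
(6,4)S 4/4 ✓
(7,1)N 0/0 ✓
(7,3)S 3/3 ✓
(7,4)S 3/3 ✓
All meet the threshold, so the configuration is stable.

Yes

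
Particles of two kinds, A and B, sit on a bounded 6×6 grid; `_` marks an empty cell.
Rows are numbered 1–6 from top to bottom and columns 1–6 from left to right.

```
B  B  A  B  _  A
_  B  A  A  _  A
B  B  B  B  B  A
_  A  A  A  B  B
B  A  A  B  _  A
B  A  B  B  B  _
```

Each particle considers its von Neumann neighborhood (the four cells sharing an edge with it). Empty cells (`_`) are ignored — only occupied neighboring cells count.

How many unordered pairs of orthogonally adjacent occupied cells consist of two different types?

Scan each occupied cell's neighbors to the right and below so each pair is counted once.
Row 1: B(1,1)–B(1,2)= B(1,2)–A(1,3)≠ B(1,2)–B(2,2)= A(1,3)–B(1,4)≠ A(1,3)–A(2,3)= B(1,4)–A(2,4)≠ A(1,6)–A(2,6)=  → 3/7 unlike.
Row 2: B(2,2)–A(2,3)≠ B(2,2)–B(3,2)= A(2,3)–A(2,4)= A(2,3)–B(3,3)≠ A(2,4)–B(3,4)≠ A(2,6)–A(3,6)=  → 3/6 unlike.
Row 3: B(3,1)–B(3,2)= B(3,2)–B(3,3)= B(3,2)–A(4,2)≠ B(3,3)–B(3,4)= B(3,3)–A(4,3)≠ B(3,4)–B(3,5)= B(3,4)–A(4,4)≠ B(3,5)–A(3,6)≠ B(3,5)–B(4,5)= A(3,6)–B(4,6)≠  → 5/10 unlike.
Row 4: A(4,2)–A(4,3)= A(4,2)–A(5,2)= A(4,3)–A(4,4)= A(4,3)–A(5,3)= A(4,4)–B(4,5)≠ A(4,4)–B(5,4)≠ B(4,5)–B(4,6)= B(4,6)–A(5,6)≠  → 3/8 unlike.
Row 5: B(5,1)–A(5,2)≠ B(5,1)–B(6,1)= A(5,2)–A(5,3)= A(5,2)–A(6,2)= A(5,3)–B(5,4)≠ A(5,3)–B(6,3)≠ B(5,4)–B(6,4)=  → 3/7 unlike.
Row 6: B(6,1)–A(6,2)≠ A(6,2)–B(6,3)≠ B(6,3)–B(6,4)= B(6,4)–B(6,5)=  → 2/4 unlike.
Total adjacent occupied pairs: 42; unlike-type pairs: 19.

19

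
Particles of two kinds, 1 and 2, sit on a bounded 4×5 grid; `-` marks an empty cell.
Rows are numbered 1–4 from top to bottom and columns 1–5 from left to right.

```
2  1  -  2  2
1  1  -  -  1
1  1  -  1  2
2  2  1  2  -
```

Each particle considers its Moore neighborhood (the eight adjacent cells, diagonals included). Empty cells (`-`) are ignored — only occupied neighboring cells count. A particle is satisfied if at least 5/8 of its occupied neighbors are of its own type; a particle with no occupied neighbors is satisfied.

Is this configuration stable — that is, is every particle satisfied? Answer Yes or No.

(1,1)2 0/3 unhappy
(1,2)1 2/3 ok
(1,4)2 1/2 unhappy
(1,5)2 1/2 unhappy
(2,1)1 4/5 ok
(2,2)1 4/5 ok
(2,5)1 1/4 unhappy
(3,1)1 3/5 unhappy
(3,2)1 4/6 ok
(3,4)1 2/4 unhappy
(3,5)2 1/3 unhappy
(4,1)2 1/3 unhappy
(4,2)2 1/4 unhappy
(4,3)1 2/4 unhappy
(4,4)2 1/3 unhappy
For instance (1,1) has only 0/3 same-type neighbors, below 5/8.

No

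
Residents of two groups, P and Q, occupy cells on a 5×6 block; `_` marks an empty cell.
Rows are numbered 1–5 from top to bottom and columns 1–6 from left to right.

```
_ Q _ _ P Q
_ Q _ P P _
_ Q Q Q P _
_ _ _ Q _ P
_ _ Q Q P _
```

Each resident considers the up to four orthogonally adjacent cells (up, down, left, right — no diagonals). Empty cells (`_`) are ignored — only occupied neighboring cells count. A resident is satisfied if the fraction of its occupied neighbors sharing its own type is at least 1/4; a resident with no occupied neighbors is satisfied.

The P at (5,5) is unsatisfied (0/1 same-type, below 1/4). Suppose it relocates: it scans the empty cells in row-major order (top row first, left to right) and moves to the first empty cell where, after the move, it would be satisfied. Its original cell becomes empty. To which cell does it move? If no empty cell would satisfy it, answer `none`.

(1,4)

Vacating (5,5). Empty cells in order:
  (1,1): 0/1 same-type → still unsatisfied.
  (1,3): 0/1 same-type → still unsatisfied.
  (1,4): 2/2 same-type → satisfied — stop here.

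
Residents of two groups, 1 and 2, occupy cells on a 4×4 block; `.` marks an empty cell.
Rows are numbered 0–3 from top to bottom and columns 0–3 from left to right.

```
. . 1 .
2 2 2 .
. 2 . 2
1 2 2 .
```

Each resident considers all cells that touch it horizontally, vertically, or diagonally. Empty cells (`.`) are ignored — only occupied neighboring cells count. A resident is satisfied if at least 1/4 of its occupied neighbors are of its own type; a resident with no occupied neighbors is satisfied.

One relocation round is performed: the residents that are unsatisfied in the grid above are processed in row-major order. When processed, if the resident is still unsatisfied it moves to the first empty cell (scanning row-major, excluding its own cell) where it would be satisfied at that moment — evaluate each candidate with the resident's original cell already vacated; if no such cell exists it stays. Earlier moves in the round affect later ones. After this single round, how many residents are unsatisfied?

0

Initially unsatisfied (in order): (0,2), (3,0).
  (0,2): no empty cell satisfies it; stays.
  (3,0) → (0,1).
Resulting grid:
. 1 1 .
2 2 2 .
. 2 . 2
. 2 2 .
All satisfied now.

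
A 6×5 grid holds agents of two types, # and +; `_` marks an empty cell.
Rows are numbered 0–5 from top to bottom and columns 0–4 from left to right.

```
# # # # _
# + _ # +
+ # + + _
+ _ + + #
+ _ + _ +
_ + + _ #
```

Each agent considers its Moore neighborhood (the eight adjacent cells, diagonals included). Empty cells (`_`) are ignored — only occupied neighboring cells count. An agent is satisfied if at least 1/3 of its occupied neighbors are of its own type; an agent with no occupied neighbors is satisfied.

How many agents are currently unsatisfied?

4

(0,0)# 2/3 ok
(0,1)# 3/4 ok
(0,2)# 3/4 ok
(0,3)# 2/3 ok
(1,0)# 3/5 ok
(1,1)+ 2/7 unhappy
(1,3)# 2/5 ok
(1,4)+ 1/3 ok
(2,0)+ 2/4 ok
(2,1)# 1/6 unhappy
(2,2)+ 4/6 ok
(2,3)+ 4/6 ok
(3,0)+ 2/3 ok
(3,2)+ 4/5 ok
(3,3)+ 5/6 ok
(3,4)# 0/3 unhappy
(4,0)+ 2/2 ok
(4,2)+ 4/4 ok
(4,4)+ 1/3 ok
(5,1)+ 3/3 ok
(5,2)+ 2/2 ok
(5,4)# 0/1 unhappy
Unsatisfied: (1,1), (2,1), (3,4), (5,4) — 4 in total.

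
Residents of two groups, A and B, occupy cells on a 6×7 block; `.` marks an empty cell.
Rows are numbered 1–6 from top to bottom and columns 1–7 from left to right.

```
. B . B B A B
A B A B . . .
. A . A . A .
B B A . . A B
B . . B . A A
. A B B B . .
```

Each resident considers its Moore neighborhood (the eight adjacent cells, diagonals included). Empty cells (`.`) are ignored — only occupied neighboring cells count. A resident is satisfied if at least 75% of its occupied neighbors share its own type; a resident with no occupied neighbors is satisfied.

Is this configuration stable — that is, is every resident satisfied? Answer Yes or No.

No

Row 1: (1,2)B 1/3 unhappy · (1,4)B 2/3 unhappy · (1,5)B 2/3 unhappy · (1,6)A 0/2 unhappy · (1,7)B 0/1 unhappy
Row 2: (2,1)A 1/3 unhappy · (2,2)B 1/4 unhappy · (2,3)A 2/6 unhappy · (2,4)B 2/4 unhappy
Row 3: (3,2)A 3/6 unhappy · (3,4)A 2/3 unhappy · (3,6)A 1/2 unhappy
Row 4: (4,1)B 2/3 unhappy · (4,2)B 2/4 unhappy · (4,3)A 2/4 unhappy · (4,6)A 3/4 ok · (4,7)B 0/4 unhappy
Row 5: (5,1)B 2/3 unhappy · (5,4)B 3/4 ok · (5,6)A 2/4 unhappy · (5,7)A 2/3 unhappy
Row 6: (6,2)A 0/2 unhappy · (6,3)B 2/3 unhappy · (6,4)B 3/3 ok · (6,5)B 2/3 unhappy
For instance (1,2) has only 1/3 same-type neighbors, below 3/4.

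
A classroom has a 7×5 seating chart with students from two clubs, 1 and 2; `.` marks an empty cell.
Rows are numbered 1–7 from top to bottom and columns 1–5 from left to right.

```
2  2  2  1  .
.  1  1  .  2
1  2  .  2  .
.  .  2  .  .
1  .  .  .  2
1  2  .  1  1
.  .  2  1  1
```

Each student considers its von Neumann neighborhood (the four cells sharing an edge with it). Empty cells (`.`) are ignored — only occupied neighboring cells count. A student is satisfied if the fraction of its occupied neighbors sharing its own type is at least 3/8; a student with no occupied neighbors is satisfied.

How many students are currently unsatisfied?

Row 1: (1,1)2 1/1 ✓ · (1,2)2 2/3 ✓ · (1,3)2 1/3 ✗ · (1,4)1 0/1 ✗
Row 2: (2,2)1 1/3 ✗ · (2,3)1 1/2 ✓ · (2,5)2 0/0 ✓
Row 3: (3,1)1 0/1 ✗ · (3,2)2 0/2 ✗ · (3,4)2 0/0 ✓
Row 4: (4,3)2 0/0 ✓
Row 5: (5,1)1 1/1 ✓ · (5,5)2 0/1 ✗
Row 6: (6,1)1 1/2 ✓ · (6,2)2 0/1 ✗ · (6,4)1 2/2 ✓ · (6,5)1 2/3 ✓
Row 7: (7,3)2 0/1 ✗ · (7,4)1 2/3 ✓ · (7,5)1 2/2 ✓
Unsatisfied: (1,3), (1,4), (2,2), (3,1), (3,2), (5,5), (6,2), (7,3) — 8 in total.

8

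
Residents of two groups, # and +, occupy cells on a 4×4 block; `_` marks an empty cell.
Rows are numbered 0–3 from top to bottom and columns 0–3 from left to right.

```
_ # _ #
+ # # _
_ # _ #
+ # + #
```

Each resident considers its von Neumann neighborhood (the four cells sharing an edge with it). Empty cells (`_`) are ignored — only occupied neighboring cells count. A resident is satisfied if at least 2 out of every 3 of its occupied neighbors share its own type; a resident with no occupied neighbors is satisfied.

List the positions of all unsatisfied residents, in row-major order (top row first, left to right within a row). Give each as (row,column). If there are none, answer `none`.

(0,1)# 1/1 satisfied
(0,3)# 0/0 satisfied
(1,0)+ 0/1 not
(1,1)# 3/4 satisfied
(1,2)# 1/1 satisfied
(2,1)# 2/2 satisfied
(2,3)# 1/1 satisfied
(3,0)+ 0/1 not
(3,1)# 1/3 not
(3,2)+ 0/2 not
(3,3)# 1/2 not

(1,0), (3,0), (3,1), (3,2), (3,3)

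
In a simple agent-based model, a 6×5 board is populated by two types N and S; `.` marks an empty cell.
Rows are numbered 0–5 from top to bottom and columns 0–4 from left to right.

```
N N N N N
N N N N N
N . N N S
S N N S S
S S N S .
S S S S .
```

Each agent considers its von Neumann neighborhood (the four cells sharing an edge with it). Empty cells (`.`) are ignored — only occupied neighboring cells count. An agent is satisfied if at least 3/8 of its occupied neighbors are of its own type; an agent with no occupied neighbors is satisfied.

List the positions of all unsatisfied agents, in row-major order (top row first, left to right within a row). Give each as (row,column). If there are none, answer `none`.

(0,0)N 2/2 satisfied
(0,1)N 3/3 satisfied
(0,2)N 3/3 satisfied
(0,3)N 3/3 satisfied
(0,4)N 2/2 satisfied
(1,0)N 3/3 satisfied
(1,1)N 3/3 satisfied
(1,2)N 4/4 satisfied
(1,3)N 4/4 satisfied
(1,4)N 2/3 satisfied
(2,0)N 1/2 satisfied
(2,2)N 3/3 satisfied
(2,3)N 2/4 satisfied
(2,4)S 1/3 not
(3,0)S 1/3 not
(3,1)N 1/3 not
(3,2)N 3/4 satisfied
(3,3)S 2/4 satisfied
(3,4)S 2/2 satisfied
(4,0)S 3/3 satisfied
(4,1)S 2/4 satisfied
(4,2)N 1/4 not
(4,3)S 2/3 satisfied
(5,0)S 2/2 satisfied
(5,1)S 3/3 satisfied
(5,2)S 2/3 satisfied
(5,3)S 2/2 satisfied

(2,4), (3,0), (3,1), (4,2)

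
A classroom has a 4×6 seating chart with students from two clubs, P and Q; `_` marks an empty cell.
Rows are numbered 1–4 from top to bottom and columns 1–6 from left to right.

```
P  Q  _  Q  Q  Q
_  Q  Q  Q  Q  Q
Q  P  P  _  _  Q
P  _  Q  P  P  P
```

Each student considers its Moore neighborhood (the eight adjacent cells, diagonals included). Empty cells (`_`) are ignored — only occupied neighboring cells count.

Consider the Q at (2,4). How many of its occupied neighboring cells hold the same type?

Occupied neighbors of (2,4): (1,4)=Q, (1,5)=Q, (2,3)=Q, (2,5)=Q, (3,3)=P.
Same type (Q): 4 of 5.

4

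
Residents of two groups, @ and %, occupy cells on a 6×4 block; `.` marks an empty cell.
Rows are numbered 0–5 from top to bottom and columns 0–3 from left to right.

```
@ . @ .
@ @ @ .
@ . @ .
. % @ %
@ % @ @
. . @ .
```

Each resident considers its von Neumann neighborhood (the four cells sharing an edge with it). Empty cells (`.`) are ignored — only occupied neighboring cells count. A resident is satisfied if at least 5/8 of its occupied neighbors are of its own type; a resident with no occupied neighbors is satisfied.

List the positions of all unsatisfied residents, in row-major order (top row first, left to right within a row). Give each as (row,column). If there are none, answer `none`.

(3,1), (3,2), (3,3), (4,0), (4,1), (4,3)

Row 0: (0,0)@ 1/1 ok · (0,2)@ 1/1 ok
Row 1: (1,0)@ 3/3 ok · (1,1)@ 2/2 ok · (1,2)@ 3/3 ok
Row 2: (2,0)@ 1/1 ok · (2,2)@ 2/2 ok
Row 3: (3,1)% 1/2 unhappy · (3,2)@ 2/4 unhappy · (3,3)% 0/2 unhappy
Row 4: (4,0)@ 0/1 unhappy · (4,1)% 1/3 unhappy · (4,2)@ 3/4 ok · (4,3)@ 1/2 unhappy
Row 5: (5,2)@ 1/1 ok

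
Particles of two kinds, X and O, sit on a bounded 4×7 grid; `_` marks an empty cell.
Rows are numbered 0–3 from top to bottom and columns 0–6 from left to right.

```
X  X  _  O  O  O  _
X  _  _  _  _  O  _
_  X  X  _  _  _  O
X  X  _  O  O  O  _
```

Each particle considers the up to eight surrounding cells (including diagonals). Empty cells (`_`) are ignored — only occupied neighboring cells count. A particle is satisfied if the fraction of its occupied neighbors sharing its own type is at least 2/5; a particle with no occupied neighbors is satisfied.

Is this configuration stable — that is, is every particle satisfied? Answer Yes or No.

(0,0)X 2/2 ok
(0,1)X 2/2 ok
(0,3)O 1/1 ok
(0,4)O 3/3 ok
(0,5)O 2/2 ok
(1,0)X 3/3 ok
(1,5)O 3/3 ok
(2,1)X 4/4 ok
(2,2)X 2/3 ok
(2,6)O 2/2 ok
(3,0)X 2/2 ok
(3,1)X 3/3 ok
(3,3)O 1/2 ok
(3,4)O 2/2 ok
(3,5)O 2/2 ok
All meet the threshold, so the configuration is stable.

Yes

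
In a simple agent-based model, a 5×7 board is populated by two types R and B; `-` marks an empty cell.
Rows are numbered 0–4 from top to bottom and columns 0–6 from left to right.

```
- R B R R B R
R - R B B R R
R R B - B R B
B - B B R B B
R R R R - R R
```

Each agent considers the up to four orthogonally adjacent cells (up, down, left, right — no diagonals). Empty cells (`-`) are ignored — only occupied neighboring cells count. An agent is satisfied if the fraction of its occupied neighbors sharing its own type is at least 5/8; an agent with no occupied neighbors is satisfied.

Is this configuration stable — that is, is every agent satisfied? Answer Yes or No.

No

Row 0: (0,1)R 0/1 unhappy · (0,2)B 0/3 unhappy · (0,3)R 1/3 unhappy · (0,4)R 1/3 unhappy · (0,5)B 0/3 unhappy · (0,6)R 1/2 unhappy
Row 1: (1,0)R 1/1 ok · (1,2)R 0/3 unhappy · (1,3)B 1/3 unhappy · (1,4)B 2/4 unhappy · (1,5)R 2/4 unhappy · (1,6)R 2/3 ok
Row 2: (2,0)R 2/3 ok · (2,1)R 1/2 unhappy · (2,2)B 1/3 unhappy · (2,4)B 1/3 unhappy · (2,5)R 1/4 unhappy · (2,6)B 1/3 unhappy
Row 3: (3,0)B 0/2 unhappy · (3,2)B 2/3 ok · (3,3)B 1/3 unhappy · (3,4)R 0/3 unhappy · (3,5)B 1/4 unhappy · (3,6)B 2/3 ok
Row 4: (4,0)R 1/2 unhappy · (4,1)R 2/2 ok · (4,2)R 2/3 ok · (4,3)R 1/2 unhappy · (4,5)R 1/2 unhappy · (4,6)R 1/2 unhappy
For instance (0,1) has only 0/1 same-type neighbors, below 5/8.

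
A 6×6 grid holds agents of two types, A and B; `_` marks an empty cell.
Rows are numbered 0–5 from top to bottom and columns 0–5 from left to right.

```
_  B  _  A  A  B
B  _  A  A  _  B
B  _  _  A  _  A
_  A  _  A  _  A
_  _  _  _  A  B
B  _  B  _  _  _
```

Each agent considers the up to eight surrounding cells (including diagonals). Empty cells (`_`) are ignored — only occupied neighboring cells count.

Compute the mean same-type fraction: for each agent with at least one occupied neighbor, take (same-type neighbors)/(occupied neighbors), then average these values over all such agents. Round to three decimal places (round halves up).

0.620

Row 0: (0,1)B 1/2 · (0,3)A 3/3 · (0,4)A 2/4 · (0,5)B 1/2
Row 1: (1,0)B 2/2 · (1,2)A 3/4 · (1,3)A 4/4 · (1,5)B 1/3
Row 2: (2,0)B 1/2 · (2,3)A 3/3 · (2,5)A 1/2
Row 3: (3,1)A 0/1 · (3,3)A 2/2 · (3,5)A 2/3
Row 4: (4,4)A 2/3 · (4,5)B 0/2
Row 5: (5,0)B — no occupied neighbors · (5,2)B — no occupied neighbors
Sum over 16 agents: 1/2 + 3/3 + 2/4 + 1/2 + 2/2 + 3/4 + 4/4 + 1/3 + 1/2 + 3/3 + 1/2 + 0/1 + 2/2 + 2/3 + 2/3 + 0/2 = 119/12; mean = 119/12 ÷ 16 = 119/192 = 0.619791… → 0.620.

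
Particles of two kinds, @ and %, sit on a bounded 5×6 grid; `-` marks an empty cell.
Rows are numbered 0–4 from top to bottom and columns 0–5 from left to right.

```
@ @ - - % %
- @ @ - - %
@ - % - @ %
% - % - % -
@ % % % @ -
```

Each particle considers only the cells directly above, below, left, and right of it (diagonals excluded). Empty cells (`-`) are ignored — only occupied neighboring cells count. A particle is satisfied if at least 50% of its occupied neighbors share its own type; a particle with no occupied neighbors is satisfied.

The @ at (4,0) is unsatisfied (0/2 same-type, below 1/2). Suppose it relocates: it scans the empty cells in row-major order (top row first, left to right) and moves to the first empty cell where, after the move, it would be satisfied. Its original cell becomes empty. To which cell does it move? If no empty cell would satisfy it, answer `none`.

(0,2)

Vacating (4,0). Empty cells in order:
  (0,2): 2/2 same-type → satisfied — stop here.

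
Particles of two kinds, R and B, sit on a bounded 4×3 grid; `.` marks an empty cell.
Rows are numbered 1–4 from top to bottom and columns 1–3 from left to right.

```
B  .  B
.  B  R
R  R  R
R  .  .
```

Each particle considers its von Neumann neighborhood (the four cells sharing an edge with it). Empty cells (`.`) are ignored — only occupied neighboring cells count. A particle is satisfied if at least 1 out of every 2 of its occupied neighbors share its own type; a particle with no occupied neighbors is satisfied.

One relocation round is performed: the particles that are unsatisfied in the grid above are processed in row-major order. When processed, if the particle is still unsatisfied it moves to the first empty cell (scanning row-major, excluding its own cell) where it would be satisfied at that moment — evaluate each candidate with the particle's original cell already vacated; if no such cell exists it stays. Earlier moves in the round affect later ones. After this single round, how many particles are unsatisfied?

0

Initially unsatisfied (in order): (1,3), (2,2), (2,3).
  (1,3) → (1,2).
  (2,2) → (1,3).
  (2,3): now satisfied by earlier moves; stays.
Resulting grid:
B B B
. . R
R R R
R . .
All satisfied now.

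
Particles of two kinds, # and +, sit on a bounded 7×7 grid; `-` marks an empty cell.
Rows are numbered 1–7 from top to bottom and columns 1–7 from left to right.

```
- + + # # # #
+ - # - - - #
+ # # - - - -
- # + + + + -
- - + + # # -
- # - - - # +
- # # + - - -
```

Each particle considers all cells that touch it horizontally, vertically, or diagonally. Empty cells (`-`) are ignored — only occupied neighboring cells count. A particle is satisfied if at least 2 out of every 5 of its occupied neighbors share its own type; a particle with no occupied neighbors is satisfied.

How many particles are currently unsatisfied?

(1,2)+ 2/3 satisfied
(1,3)+ 1/3 not
(1,4)# 2/3 satisfied
(1,5)# 2/2 satisfied
(1,6)# 3/3 satisfied
(1,7)# 2/2 satisfied
(2,1)+ 2/3 satisfied
(2,3)# 3/5 satisfied
(2,7)# 2/2 satisfied
(3,1)+ 1/3 not
(3,2)# 3/6 satisfied
(3,3)# 3/5 satisfied
(4,2)# 2/5 satisfied
(4,3)+ 3/6 satisfied
(4,4)+ 4/6 satisfied
(4,5)+ 3/5 satisfied
(4,6)+ 1/3 not
(5,3)+ 3/5 satisfied
(5,4)+ 4/5 satisfied
(5,5)# 2/6 not
(5,6)# 2/5 satisfied
(6,2)# 2/3 satisfied
(6,6)# 2/3 satisfied
(6,7)+ 0/2 not
(7,2)# 2/2 satisfied
(7,3)# 2/3 satisfied
(7,4)+ 0/1 not
Unsatisfied: (1,3), (3,1), (4,6), (5,5), (6,7), (7,4) — 6 in total.

6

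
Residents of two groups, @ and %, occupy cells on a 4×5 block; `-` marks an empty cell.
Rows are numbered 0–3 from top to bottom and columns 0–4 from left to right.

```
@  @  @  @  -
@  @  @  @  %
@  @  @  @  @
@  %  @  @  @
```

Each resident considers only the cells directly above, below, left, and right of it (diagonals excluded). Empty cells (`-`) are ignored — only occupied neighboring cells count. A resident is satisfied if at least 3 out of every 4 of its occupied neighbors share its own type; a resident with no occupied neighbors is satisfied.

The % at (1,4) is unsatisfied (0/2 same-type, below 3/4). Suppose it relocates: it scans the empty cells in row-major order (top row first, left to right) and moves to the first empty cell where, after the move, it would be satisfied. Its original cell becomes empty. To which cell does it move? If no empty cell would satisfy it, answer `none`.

Vacating (1,4). Empty cells in order:
  (0,4): 0/1 same-type → still unsatisfied.

none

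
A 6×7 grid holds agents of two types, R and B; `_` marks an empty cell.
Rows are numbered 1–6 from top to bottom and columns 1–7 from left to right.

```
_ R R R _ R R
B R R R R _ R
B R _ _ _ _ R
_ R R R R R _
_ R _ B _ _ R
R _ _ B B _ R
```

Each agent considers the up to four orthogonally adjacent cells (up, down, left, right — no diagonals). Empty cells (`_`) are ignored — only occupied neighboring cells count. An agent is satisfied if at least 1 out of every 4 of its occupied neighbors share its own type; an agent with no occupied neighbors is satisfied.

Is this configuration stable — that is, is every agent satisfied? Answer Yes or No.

Yes

Row 1: (1,2)R 2/2 ✓ · (1,3)R 3/3 ✓ · (1,4)R 2/2 ✓ · (1,6)R 1/1 ✓ · (1,7)R 2/2 ✓
Row 2: (2,1)B 1/2 ✓ · (2,2)R 3/4 ✓ · (2,3)R 3/3 ✓ · (2,4)R 3/3 ✓ · (2,5)R 1/1 ✓ · (2,7)R 2/2 ✓
Row 3: (3,1)B 1/2 ✓ · (3,2)R 2/3 ✓ · (3,7)R 1/1 ✓
Row 4: (4,2)R 3/3 ✓ · (4,3)R 2/2 ✓ · (4,4)R 2/3 ✓ · (4,5)R 2/2 ✓ · (4,6)R 1/1 ✓
Row 5: (5,2)R 1/1 ✓ · (5,4)B 1/2 ✓ · (5,7)R 1/1 ✓
Row 6: (6,1)R 0/0 ✓ · (6,4)B 2/2 ✓ · (6,5)B 1/1 ✓ · (6,7)R 1/1 ✓
All meet the threshold, so the configuration is stable.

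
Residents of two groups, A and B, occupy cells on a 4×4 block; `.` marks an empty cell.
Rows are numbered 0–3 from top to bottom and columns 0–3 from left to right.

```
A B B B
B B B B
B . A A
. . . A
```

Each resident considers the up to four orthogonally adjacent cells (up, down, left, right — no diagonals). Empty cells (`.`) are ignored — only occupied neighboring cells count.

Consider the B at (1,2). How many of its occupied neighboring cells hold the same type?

Occupied neighbors of (1,2): (0,2)=B, (2,2)=A, (1,1)=B, (1,3)=B.
Same type (B): 3 of 4.

3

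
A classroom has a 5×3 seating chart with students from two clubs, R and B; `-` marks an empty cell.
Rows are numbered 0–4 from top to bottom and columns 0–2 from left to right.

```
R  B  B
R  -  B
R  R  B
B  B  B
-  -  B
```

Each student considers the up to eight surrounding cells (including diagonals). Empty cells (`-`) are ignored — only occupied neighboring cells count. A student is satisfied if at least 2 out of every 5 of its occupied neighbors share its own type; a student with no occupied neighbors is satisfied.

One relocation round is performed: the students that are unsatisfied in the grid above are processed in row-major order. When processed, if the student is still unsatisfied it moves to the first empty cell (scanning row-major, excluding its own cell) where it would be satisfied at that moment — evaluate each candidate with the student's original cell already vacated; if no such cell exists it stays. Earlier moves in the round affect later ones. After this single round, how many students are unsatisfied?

Initially unsatisfied (in order): (2,1), (3,0).
  (2,1) → (1,1).
  (3,0): now satisfied by earlier moves; stays.
Resulting grid:
R B B
R R B
R - B
B B B
- - B
All satisfied now.

0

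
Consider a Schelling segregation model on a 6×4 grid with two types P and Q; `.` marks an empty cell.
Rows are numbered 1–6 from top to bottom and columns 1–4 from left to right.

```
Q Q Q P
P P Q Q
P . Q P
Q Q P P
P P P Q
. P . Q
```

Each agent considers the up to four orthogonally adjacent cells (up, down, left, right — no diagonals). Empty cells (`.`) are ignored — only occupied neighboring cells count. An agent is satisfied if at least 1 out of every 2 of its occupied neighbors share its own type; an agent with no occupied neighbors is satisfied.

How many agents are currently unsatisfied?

(1,1)Q 1/2 ok
(1,2)Q 2/3 ok
(1,3)Q 2/3 ok
(1,4)P 0/2 unhappy
(2,1)P 2/3 ok
(2,2)P 1/3 unhappy
(2,3)Q 3/4 ok
(2,4)Q 1/3 unhappy
(3,1)P 1/2 ok
(3,3)Q 1/3 unhappy
(3,4)P 1/3 unhappy
(4,1)Q 1/3 unhappy
(4,2)Q 1/3 unhappy
(4,3)P 2/4 ok
(4,4)P 2/3 ok
(5,1)P 1/2 ok
(5,2)P 3/4 ok
(5,3)P 2/3 ok
(5,4)Q 1/3 unhappy
(6,2)P 1/1 ok
(6,4)Q 1/1 ok
Unsatisfied: (1,4), (2,2), (2,4), (3,3), (3,4), (4,1), (4,2), (5,4) — 8 in total.

8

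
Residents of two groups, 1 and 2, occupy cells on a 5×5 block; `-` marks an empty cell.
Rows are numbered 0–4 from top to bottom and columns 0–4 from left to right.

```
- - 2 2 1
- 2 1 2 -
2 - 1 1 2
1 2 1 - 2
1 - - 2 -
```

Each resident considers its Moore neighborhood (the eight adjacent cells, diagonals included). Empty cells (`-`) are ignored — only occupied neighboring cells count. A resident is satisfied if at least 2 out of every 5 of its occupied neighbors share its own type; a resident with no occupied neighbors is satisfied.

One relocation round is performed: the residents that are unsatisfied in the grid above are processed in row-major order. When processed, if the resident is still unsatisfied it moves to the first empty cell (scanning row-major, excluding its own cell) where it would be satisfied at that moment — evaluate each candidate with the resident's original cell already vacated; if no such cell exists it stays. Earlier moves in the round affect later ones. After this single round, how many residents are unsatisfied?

1

Initially unsatisfied (in order): (0,4), (1,2), (3,0), (3,1).
  (0,4) → (2,1).
  (1,2): now satisfied by earlier moves; stays.
  (3,0): now satisfied by earlier moves; stays.
  (3,1) → (0,0).
Resulting grid:
2 - 2 2 -
- 2 1 2 -
2 1 1 1 2
1 - 1 - 2
1 - - 2 -
Unsatisfied now: (2,0).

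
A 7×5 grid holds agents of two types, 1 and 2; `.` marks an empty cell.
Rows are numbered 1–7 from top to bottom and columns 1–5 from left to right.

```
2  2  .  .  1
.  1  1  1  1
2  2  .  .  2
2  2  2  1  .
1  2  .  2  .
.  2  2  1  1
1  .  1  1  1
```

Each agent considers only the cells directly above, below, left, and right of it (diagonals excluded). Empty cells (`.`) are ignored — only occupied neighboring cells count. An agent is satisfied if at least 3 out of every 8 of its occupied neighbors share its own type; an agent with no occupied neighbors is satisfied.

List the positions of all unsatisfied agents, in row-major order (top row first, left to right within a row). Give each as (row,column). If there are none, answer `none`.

(1,1)2 1/1 ok
(1,2)2 1/2 ok
(1,5)1 1/1 ok
(2,2)1 1/3 unhappy
(2,3)1 2/2 ok
(2,4)1 2/2 ok
(2,5)1 2/3 ok
(3,1)2 2/2 ok
(3,2)2 2/3 ok
(3,5)2 0/1 unhappy
(4,1)2 2/3 ok
(4,2)2 4/4 ok
(4,3)2 1/2 ok
(4,4)1 0/2 unhappy
(5,1)1 0/2 unhappy
(5,2)2 2/3 ok
(5,4)2 0/2 unhappy
(6,2)2 2/2 ok
(6,3)2 1/3 unhappy
(6,4)1 2/4 ok
(6,5)1 2/2 ok
(7,1)1 0/0 ok
(7,3)1 1/2 ok
(7,4)1 3/3 ok
(7,5)1 2/2 ok

(2,2), (3,5), (4,4), (5,1), (5,4), (6,3)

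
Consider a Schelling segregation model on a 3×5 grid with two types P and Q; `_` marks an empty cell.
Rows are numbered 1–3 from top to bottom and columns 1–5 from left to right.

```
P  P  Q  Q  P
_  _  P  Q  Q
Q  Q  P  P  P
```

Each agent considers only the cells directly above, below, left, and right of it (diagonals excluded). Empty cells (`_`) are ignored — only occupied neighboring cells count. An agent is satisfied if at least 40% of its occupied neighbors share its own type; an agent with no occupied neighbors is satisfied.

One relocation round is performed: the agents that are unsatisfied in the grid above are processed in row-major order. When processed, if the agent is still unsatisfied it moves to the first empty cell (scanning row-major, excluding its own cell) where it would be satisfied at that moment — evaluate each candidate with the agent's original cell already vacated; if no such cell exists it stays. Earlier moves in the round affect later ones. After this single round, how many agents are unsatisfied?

0

Initially unsatisfied (in order): (1,3), (1,5), (2,3), (2,5).
  (1,3) → (2,1).
  (1,5) → (1,3).
  (2,3): now satisfied by earlier moves; stays.
  (2,5): now satisfied by earlier moves; stays.
Resulting grid:
P P P Q _
Q _ P Q Q
Q Q P P P
All satisfied now.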